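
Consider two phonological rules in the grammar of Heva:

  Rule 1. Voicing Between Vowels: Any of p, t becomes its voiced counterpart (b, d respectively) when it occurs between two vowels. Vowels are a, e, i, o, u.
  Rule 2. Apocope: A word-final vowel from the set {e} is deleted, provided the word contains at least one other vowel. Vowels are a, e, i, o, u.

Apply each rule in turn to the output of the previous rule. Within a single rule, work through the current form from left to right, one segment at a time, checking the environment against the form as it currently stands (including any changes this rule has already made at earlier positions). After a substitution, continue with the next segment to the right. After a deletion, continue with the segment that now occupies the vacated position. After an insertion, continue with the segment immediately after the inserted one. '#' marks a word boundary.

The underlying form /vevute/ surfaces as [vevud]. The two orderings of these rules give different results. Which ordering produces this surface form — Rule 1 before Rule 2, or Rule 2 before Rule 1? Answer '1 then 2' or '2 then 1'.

1 then 2

Order 1 then 2:
  1 Voicing Between Vowels: [vevute] → [vevude]
  2 Apocope: [vevude] → [vevud]
  result: [vevud]
Order 2 then 1:
  2 Apocope: [vevute] → [vevut]
  1 Voicing Between Vowels: no change — [vevut]
  result: [vevut]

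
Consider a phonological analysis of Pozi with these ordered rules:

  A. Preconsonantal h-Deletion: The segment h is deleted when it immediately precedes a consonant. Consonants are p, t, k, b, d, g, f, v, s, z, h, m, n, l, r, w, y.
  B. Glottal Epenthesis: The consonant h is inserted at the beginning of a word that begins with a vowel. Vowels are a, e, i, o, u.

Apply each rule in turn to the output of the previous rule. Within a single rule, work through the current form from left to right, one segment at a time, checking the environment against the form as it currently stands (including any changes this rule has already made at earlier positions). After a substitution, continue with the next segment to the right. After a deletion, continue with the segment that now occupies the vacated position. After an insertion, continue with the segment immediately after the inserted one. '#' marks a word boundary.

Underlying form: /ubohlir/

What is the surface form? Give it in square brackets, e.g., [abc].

[hubolir]

A Preconsonantal h-Deletion: [ubohlir] → [ubolir]
B Glottal Epenthesis: [ubolir] → [hubolir]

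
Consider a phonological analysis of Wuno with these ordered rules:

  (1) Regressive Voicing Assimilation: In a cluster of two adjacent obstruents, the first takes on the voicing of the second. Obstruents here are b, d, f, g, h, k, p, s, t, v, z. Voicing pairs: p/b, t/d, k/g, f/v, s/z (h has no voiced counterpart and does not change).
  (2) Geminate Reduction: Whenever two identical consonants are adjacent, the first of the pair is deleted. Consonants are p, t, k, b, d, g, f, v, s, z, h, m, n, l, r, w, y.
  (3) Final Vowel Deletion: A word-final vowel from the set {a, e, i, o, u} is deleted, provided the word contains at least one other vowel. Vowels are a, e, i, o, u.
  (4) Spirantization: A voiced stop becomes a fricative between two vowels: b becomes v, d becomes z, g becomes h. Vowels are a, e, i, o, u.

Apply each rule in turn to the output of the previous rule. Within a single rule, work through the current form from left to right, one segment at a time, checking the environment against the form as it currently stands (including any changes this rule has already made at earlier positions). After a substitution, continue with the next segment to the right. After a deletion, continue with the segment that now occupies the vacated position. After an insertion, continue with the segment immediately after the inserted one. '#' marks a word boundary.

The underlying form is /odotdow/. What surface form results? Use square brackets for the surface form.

(1) Regressive Voicing Assimilation: [odotdow] → [ododdow]
(2) Geminate Reduction: [ododdow] → [ododow]
(3) Final Vowel Deletion: no change — [ododow]
(4) Spirantization: [ododow] → [ozozow]

[ozozow]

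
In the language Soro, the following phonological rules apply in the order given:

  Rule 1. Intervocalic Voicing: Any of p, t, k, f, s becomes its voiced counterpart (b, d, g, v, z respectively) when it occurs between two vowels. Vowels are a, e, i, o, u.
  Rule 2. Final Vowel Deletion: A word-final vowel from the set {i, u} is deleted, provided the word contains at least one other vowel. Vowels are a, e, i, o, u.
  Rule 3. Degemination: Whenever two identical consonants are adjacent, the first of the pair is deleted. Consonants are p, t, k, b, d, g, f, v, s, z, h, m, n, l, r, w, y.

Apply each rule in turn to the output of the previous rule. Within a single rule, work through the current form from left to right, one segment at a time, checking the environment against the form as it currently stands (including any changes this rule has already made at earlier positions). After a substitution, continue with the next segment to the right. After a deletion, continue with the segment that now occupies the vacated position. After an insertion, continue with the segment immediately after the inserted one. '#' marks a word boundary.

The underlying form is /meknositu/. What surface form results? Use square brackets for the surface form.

[meknozid]

Rule 1 Intervocalic Voicing: [meknositu] → [meknozidu]
Rule 2 Final Vowel Deletion: [meknozidu] → [meknozid]
Rule 3 Degemination: no change — [meknozid]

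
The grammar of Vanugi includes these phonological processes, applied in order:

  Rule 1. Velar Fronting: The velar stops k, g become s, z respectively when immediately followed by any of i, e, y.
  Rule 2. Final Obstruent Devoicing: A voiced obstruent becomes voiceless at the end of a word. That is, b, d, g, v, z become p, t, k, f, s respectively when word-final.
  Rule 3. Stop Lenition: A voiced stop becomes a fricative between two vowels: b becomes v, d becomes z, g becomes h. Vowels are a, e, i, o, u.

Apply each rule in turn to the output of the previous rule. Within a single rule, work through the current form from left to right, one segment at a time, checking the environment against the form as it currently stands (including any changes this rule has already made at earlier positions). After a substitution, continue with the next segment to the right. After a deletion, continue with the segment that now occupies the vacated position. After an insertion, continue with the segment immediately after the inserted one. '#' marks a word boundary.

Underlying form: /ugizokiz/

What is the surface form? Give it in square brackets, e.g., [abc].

Rule 1 Velar Fronting: [ugizokiz] → [uzizosiz]
Rule 2 Final Obstruent Devoicing: [uzizosiz] → [uzizosis]
Rule 3 Stop Lenition: no change — [uzizosis]

[uzizosis]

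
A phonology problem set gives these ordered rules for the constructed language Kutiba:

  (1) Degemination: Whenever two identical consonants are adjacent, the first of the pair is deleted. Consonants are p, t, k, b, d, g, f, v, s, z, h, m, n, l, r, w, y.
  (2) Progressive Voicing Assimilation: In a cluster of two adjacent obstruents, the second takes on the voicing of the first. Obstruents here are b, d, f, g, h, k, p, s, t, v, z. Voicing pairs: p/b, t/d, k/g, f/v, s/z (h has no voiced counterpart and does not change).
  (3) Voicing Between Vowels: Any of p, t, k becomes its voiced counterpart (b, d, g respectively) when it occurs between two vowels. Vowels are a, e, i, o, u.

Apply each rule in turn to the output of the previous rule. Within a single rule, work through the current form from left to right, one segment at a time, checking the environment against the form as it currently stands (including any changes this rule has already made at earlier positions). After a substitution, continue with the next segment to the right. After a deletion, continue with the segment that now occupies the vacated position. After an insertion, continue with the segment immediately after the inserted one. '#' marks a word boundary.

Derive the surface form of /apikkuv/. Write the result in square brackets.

(1) Degemination: [apikkuv] → [apikuv]
(2) Progressive Voicing Assimilation: no change — [apikuv]
(3) Voicing Between Vowels: [apikuv] → [abiguv]

[abiguv]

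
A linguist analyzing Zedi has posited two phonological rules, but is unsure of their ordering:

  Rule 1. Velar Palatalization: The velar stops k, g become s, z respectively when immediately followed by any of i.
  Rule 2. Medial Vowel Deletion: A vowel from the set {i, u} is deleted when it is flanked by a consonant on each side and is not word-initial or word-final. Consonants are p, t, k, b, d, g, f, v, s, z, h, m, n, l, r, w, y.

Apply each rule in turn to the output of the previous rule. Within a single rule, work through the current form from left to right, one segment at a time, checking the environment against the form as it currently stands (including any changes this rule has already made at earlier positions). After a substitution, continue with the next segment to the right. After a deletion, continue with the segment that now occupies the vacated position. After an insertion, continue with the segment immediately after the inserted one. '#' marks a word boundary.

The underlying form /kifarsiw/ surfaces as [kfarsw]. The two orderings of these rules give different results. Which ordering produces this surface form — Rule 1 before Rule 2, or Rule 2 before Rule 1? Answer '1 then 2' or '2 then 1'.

2 then 1

Order 1 then 2:
  1 Velar Palatalization: [kifarsiw] → [sifarsiw]
  2 Medial Vowel Deletion: [sifarsiw] → [sfarsw]
  result: [sfarsw]
Order 2 then 1:
  2 Medial Vowel Deletion: [kifarsiw] → [kfarsw]
  1 Velar Palatalization: no change — [kfarsw]
  result: [kfarsw]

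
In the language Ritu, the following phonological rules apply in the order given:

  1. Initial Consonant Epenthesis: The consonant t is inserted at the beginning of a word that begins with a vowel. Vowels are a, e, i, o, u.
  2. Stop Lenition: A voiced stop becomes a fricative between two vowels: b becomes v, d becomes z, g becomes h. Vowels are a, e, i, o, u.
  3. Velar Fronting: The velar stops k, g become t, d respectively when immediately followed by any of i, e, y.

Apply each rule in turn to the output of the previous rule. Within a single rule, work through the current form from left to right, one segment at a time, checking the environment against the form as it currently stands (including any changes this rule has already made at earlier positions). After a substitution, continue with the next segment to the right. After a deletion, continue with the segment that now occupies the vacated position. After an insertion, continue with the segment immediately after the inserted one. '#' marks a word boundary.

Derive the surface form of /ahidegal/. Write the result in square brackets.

1 Initial Consonant Epenthesis: [ahidegal] → [tahidegal]
2 Stop Lenition: [tahidegal] → [tahizehal]
3 Velar Fronting: no change — [tahizehal]

[tahizehal]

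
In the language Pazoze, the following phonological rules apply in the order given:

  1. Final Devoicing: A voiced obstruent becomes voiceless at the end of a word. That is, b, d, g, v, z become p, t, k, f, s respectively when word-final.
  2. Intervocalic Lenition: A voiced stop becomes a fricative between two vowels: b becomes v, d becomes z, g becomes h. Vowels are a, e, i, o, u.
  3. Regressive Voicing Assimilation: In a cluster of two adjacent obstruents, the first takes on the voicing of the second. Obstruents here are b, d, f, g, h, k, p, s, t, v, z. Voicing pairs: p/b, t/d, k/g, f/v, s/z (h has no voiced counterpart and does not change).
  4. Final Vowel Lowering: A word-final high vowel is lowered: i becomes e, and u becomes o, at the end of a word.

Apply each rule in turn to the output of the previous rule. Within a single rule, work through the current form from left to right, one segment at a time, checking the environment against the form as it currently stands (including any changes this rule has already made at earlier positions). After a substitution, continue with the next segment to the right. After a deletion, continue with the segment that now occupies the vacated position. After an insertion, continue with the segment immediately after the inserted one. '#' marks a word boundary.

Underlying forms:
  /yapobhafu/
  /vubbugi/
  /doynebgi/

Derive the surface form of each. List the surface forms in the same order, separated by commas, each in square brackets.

/yapobhafu/:
  1 Final Devoicing: no change — [yapobhafu]
  2 Intervocalic Lenition: no change — [yapobhafu]
  3 Regressive Voicing Assimilation: [yapobhafu] → [yapophafu]
  4 Final Vowel Lowering: [yapophafu] → [yapophafo]
/vubbugi/:
  1 Final Devoicing: no change — [vubbugi]
  2 Intervocalic Lenition: [vubbugi] → [vubbuhi]
  3 Regressive Voicing Assimilation: no change — [vubbuhi]
  4 Final Vowel Lowering: [vubbuhi] → [vubbuhe]
/doynebgi/:
  1 Final Devoicing: no change — [doynebgi]
  2 Intervocalic Lenition: no change — [doynebgi]
  3 Regressive Voicing Assimilation: no change — [doynebgi]
  4 Final Vowel Lowering: [doynebgi] → [doynebge]

[yapophafo], [vubbuhe], [doynebge]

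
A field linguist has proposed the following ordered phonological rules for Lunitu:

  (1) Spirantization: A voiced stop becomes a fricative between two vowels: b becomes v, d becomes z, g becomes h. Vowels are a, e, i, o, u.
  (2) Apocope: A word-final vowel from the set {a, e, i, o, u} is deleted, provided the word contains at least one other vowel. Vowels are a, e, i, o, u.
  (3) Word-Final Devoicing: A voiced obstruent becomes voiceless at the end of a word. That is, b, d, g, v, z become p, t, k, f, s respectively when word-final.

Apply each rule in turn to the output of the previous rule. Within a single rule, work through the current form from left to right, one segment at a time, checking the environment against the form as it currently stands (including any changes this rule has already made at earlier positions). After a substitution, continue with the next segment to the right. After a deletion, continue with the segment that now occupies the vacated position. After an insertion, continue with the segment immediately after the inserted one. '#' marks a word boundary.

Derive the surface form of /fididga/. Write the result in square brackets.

(1) Spirantization: [fididga] → [fizidga]
(2) Apocope: [fizidga] → [fizidg]
(3) Word-Final Devoicing: [fizidg] → [fizidk]

[fizidk]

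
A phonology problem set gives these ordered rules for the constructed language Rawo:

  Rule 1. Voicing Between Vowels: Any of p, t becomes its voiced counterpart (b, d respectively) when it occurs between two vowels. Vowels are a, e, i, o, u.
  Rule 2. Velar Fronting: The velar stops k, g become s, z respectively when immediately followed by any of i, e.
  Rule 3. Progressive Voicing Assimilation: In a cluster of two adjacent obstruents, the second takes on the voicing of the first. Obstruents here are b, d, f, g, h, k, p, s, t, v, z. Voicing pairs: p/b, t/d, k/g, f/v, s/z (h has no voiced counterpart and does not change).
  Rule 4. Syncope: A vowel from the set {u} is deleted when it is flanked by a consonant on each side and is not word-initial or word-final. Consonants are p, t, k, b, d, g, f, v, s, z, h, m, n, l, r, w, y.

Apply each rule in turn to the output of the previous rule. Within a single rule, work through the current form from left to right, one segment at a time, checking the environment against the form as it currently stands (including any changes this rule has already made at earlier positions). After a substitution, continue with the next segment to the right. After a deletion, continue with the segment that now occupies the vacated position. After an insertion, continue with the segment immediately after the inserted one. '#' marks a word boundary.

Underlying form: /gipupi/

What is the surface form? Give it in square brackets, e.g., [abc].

Rule 1 Voicing Between Vowels: [gipupi] → [gibubi]
Rule 2 Velar Fronting: [gibubi] → [zibubi]
Rule 3 Progressive Voicing Assimilation: no change — [zibubi]
Rule 4 Syncope: [zibubi] → [zibbi]

[zibbi]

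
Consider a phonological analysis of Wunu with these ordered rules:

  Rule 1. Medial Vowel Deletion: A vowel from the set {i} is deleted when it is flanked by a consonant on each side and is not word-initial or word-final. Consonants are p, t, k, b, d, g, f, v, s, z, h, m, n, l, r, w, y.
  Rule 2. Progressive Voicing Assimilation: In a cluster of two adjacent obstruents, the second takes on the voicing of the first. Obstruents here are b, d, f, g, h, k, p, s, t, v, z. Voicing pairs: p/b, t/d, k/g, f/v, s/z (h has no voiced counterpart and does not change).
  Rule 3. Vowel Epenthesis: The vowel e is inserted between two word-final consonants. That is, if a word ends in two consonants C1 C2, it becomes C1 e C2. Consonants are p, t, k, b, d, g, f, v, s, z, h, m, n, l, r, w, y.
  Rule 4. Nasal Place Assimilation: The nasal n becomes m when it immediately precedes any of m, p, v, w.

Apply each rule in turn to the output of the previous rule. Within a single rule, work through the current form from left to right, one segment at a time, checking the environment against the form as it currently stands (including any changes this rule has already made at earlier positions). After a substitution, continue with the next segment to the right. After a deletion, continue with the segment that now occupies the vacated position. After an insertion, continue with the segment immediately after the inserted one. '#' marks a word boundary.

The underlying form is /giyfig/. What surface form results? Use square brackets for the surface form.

[gyfek]

Rule 1 Medial Vowel Deletion: [giyfig] → [gyfg]
Rule 2 Progressive Voicing Assimilation: [gyfg] → [gyfk]
Rule 3 Vowel Epenthesis: [gyfk] → [gyfek]
Rule 4 Nasal Place Assimilation: no change — [gyfek]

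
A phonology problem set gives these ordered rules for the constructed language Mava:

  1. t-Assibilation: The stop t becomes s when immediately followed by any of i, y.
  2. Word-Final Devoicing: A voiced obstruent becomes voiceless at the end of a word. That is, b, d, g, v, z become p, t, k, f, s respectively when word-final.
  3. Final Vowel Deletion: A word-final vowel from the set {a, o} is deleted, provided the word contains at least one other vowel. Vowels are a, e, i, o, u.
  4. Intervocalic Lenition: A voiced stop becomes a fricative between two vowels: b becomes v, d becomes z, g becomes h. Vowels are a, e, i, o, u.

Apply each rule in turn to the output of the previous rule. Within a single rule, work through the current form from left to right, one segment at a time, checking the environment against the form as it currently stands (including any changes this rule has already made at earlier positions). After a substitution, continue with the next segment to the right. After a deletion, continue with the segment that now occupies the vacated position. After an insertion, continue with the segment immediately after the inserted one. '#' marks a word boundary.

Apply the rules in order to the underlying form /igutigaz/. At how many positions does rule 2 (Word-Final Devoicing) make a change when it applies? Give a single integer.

1

1 t-Assibilation: [igutigaz] → [igusigaz]
2 Word-Final Devoicing: [igusigaz] → [igusigas]
3 Final Vowel Deletion: no change — [igusigas]
4 Intervocalic Lenition: [igusigas] → [ihusihas]
Rule 2 changed 1 position(s).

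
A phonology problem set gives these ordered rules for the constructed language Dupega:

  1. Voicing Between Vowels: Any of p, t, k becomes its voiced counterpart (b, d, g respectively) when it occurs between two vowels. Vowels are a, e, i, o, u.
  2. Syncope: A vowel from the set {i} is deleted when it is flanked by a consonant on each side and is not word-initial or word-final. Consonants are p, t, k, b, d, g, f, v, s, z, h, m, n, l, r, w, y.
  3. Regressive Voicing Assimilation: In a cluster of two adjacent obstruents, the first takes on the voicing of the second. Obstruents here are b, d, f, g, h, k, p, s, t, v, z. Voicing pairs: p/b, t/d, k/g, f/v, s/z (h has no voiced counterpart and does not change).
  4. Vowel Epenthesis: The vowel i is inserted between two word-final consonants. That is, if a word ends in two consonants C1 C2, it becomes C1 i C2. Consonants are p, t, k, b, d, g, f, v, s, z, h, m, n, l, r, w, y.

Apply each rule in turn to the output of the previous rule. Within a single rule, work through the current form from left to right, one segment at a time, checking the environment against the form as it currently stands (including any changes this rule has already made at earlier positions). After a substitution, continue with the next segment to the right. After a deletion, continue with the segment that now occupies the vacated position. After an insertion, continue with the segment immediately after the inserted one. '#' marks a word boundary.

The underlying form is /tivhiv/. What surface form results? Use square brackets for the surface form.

[dfhiv]

1 Voicing Between Vowels: no change — [tivhiv]
2 Syncope: [tivhiv] → [tvhv]
3 Regressive Voicing Assimilation: [tvhv] → [dfhv]
4 Vowel Epenthesis: [dfhv] → [dfhiv]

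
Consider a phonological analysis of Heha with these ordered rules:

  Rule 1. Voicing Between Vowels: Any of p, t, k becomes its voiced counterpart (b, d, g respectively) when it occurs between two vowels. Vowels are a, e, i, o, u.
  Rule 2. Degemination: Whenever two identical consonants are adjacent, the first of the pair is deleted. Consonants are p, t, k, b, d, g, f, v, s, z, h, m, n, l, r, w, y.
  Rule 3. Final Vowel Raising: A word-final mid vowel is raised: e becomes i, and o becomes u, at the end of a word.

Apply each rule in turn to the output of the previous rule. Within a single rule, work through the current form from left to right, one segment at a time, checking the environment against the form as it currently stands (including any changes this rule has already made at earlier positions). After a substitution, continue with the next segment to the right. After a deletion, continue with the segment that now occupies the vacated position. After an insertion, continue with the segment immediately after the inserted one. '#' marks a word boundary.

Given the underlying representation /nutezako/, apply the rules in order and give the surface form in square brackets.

[nudezagu]

Rule 1 Voicing Between Vowels: [nutezako] → [nudezago]
Rule 2 Degemination: no change — [nudezago]
Rule 3 Final Vowel Raising: [nudezago] → [nudezagu]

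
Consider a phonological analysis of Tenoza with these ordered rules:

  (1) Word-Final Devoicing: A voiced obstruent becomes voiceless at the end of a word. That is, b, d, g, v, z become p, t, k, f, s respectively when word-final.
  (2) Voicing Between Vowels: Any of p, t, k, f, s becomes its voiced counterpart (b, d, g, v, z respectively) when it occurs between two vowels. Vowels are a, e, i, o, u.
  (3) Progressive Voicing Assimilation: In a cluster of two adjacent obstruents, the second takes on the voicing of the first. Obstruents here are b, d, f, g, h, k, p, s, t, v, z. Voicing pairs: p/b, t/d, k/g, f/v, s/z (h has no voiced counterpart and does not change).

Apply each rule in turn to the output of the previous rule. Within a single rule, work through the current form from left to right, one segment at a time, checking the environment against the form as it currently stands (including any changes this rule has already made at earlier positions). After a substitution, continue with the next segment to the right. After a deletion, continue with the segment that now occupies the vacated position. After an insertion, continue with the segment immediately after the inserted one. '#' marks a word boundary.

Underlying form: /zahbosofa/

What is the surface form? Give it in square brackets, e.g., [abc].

(1) Word-Final Devoicing: no change — [zahbosofa]
(2) Voicing Between Vowels: [zahbosofa] → [zahbozova]
(3) Progressive Voicing Assimilation: [zahbozova] → [zahpozova]

[zahpozova]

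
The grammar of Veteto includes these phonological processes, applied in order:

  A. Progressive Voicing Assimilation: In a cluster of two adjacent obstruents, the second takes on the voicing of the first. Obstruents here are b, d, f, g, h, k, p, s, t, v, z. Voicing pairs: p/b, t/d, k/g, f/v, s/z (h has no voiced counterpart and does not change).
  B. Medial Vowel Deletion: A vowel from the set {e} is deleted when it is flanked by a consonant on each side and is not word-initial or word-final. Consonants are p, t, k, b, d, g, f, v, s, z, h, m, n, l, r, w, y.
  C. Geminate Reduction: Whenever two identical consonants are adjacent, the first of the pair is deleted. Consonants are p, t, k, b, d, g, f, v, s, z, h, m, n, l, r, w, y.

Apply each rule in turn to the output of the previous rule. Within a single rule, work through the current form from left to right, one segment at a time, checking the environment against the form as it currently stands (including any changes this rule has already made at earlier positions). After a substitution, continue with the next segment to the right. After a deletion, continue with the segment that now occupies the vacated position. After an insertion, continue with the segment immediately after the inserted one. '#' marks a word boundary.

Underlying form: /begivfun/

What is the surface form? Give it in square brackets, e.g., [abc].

A Progressive Voicing Assimilation: [begivfun] → [begivvun]
B Medial Vowel Deletion: [begivvun] → [bgivvun]
C Geminate Reduction: [bgivvun] → [bgivun]

[bgivun]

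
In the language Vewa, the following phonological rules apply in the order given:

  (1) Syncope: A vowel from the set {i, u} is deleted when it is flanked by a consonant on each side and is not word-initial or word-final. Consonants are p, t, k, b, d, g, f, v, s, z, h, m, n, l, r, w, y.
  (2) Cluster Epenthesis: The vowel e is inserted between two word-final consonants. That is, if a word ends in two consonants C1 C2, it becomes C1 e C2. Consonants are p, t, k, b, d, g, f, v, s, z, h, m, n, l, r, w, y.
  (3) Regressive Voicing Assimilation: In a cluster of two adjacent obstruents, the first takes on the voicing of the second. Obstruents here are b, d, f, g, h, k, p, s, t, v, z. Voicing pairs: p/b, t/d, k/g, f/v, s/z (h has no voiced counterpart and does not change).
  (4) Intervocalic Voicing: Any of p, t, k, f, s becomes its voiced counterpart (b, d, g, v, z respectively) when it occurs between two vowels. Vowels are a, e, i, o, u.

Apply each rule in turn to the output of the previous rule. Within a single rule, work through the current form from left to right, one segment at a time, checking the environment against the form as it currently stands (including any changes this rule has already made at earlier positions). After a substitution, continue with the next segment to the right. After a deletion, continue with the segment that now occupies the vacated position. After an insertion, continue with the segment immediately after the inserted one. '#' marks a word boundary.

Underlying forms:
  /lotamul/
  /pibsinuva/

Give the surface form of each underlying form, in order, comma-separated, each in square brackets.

/lotamul/:
  (1) Syncope: [lotamul] → [lotaml]
  (2) Cluster Epenthesis: [lotaml] → [lotamel]
  (3) Regressive Voicing Assimilation: no change — [lotamel]
  (4) Intervocalic Voicing: [lotamel] → [lodamel]
/pibsinuva/:
  (1) Syncope: [pibsinuva] → [pbsnva]
  (2) Cluster Epenthesis: no change — [pbsnva]
  (3) Regressive Voicing Assimilation: [pbsnva] → [bpsnva]
  (4) Intervocalic Voicing: no change — [bpsnva]

[lodamel], [bpsnva]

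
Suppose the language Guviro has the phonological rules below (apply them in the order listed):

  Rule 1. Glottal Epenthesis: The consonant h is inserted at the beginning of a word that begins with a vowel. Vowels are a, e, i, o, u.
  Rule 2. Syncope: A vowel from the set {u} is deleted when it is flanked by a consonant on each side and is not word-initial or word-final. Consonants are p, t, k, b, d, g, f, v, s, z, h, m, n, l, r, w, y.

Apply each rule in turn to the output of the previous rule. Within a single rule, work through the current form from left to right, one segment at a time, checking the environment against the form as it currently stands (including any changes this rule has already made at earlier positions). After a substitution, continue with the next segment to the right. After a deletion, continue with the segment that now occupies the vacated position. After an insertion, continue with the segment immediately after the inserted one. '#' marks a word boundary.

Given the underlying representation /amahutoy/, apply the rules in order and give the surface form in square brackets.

[hamahtoy]

Rule 1 Glottal Epenthesis: [amahutoy] → [hamahutoy]
Rule 2 Syncope: [hamahutoy] → [hamahtoy]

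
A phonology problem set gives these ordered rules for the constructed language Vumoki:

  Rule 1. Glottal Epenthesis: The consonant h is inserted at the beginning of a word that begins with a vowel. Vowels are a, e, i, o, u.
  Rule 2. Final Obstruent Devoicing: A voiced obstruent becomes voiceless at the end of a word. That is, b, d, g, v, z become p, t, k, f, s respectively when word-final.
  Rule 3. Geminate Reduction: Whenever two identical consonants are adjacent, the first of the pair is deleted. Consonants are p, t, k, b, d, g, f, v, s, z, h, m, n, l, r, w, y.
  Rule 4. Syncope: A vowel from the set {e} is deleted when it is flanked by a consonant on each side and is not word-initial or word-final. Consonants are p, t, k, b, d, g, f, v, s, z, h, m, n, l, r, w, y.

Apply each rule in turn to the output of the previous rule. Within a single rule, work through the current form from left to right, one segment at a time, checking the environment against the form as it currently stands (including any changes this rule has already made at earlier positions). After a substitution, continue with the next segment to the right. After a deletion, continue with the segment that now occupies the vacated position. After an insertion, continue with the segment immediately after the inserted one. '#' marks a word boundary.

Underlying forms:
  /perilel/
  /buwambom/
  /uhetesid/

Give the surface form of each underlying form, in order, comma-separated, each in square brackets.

[prill], [buwambom], [huhtsit]

/perilel/:
  Rule 1 Glottal Epenthesis: no change — [perilel]
  Rule 2 Final Obstruent Devoicing: no change — [perilel]
  Rule 3 Geminate Reduction: no change — [perilel]
  Rule 4 Syncope: [perilel] → [prill]
/buwambom/:
  Rule 1 Glottal Epenthesis: no change — [buwambom]
  Rule 2 Final Obstruent Devoicing: no change — [buwambom]
  Rule 3 Geminate Reduction: no change — [buwambom]
  Rule 4 Syncope: no change — [buwambom]
/uhetesid/:
  Rule 1 Glottal Epenthesis: [uhetesid] → [huhetesid]
  Rule 2 Final Obstruent Devoicing: [huhetesid] → [huhetesit]
  Rule 3 Geminate Reduction: no change — [huhetesit]
  Rule 4 Syncope: [huhetesit] → [huhtsit]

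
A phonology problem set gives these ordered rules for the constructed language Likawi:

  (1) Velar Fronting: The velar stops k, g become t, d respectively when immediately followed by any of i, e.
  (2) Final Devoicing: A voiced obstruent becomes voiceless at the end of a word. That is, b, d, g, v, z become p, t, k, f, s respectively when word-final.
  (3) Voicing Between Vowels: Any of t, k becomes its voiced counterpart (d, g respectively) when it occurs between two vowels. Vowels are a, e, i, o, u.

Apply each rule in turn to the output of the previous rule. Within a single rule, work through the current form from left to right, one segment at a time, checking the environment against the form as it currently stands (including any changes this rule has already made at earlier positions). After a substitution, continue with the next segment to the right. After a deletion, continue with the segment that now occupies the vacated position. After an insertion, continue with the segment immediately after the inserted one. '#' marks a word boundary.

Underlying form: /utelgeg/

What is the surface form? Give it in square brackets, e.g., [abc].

[udeldek]

(1) Velar Fronting: [utelgeg] → [uteldeg]
(2) Final Devoicing: [uteldeg] → [uteldek]
(3) Voicing Between Vowels: [uteldek] → [udeldek]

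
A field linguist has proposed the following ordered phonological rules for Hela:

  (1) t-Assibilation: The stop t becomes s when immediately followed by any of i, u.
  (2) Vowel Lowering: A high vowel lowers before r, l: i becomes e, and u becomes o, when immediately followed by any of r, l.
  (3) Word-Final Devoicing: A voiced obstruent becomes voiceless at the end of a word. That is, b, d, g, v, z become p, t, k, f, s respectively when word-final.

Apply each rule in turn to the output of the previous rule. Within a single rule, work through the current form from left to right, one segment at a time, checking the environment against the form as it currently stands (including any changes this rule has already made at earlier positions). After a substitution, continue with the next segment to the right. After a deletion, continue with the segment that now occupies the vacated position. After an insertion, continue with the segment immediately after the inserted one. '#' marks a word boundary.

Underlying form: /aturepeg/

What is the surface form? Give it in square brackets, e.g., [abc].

(1) t-Assibilation: [aturepeg] → [asurepeg]
(2) Vowel Lowering: [asurepeg] → [asorepeg]
(3) Word-Final Devoicing: [asorepeg] → [asorepek]

[asorepek]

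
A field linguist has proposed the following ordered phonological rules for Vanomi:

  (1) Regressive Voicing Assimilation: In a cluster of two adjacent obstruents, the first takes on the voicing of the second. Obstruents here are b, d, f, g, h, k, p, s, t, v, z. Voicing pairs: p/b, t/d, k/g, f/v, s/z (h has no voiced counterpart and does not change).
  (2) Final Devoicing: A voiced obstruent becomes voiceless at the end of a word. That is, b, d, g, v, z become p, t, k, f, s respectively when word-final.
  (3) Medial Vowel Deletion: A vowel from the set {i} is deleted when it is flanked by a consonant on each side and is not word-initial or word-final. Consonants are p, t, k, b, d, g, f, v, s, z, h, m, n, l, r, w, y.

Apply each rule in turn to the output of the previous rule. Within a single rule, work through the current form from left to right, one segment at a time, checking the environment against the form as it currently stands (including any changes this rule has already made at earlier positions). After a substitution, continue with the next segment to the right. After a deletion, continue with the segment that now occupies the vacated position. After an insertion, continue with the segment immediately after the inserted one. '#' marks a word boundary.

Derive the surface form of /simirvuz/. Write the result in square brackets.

(1) Regressive Voicing Assimilation: no change — [simirvuz]
(2) Final Devoicing: [simirvuz] → [simirvus]
(3) Medial Vowel Deletion: [simirvus] → [smrvus]

[smrvus]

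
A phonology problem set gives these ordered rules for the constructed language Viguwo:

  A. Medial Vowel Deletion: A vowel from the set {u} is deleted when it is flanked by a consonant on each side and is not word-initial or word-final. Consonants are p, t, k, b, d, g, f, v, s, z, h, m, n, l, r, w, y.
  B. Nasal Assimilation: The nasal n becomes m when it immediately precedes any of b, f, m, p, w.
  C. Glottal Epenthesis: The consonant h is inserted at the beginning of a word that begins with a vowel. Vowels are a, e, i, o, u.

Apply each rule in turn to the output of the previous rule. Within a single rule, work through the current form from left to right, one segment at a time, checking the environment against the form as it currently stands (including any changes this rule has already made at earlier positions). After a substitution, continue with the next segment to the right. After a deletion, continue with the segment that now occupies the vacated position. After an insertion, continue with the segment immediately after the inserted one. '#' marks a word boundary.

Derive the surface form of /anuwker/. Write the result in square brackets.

A Medial Vowel Deletion: [anuwker] → [anwker]
B Nasal Assimilation: [anwker] → [amwker]
C Glottal Epenthesis: [amwker] → [hamwker]

[hamwker]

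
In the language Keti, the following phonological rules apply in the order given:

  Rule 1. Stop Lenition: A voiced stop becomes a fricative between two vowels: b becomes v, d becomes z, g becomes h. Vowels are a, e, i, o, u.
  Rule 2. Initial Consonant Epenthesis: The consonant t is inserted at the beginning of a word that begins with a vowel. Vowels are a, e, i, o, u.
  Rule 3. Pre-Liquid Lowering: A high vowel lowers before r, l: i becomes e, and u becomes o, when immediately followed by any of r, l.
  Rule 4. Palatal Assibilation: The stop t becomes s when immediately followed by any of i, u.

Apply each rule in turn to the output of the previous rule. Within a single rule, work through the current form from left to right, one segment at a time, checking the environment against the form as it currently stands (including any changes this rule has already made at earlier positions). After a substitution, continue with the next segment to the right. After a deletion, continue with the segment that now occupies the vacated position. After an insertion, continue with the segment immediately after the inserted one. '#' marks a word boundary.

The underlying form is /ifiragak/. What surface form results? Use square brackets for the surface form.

[siferahak]

Rule 1 Stop Lenition: [ifiragak] → [ifirahak]
Rule 2 Initial Consonant Epenthesis: [ifirahak] → [tifirahak]
Rule 3 Pre-Liquid Lowering: [tifirahak] → [tiferahak]
Rule 4 Palatal Assibilation: [tiferahak] → [siferahak]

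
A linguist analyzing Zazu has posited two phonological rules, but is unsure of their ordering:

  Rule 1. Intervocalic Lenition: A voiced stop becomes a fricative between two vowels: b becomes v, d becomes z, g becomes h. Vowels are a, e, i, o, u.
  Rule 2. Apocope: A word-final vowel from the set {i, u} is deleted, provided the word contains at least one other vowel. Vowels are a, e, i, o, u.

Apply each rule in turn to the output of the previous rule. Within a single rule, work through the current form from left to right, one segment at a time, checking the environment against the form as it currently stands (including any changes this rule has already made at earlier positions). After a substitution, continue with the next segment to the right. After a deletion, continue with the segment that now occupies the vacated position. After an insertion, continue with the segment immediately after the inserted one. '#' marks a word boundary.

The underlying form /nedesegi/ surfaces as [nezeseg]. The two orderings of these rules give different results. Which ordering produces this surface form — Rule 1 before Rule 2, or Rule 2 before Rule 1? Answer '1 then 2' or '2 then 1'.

2 then 1

Order 1 then 2:
  1 Intervocalic Lenition: [nedesegi] → [nezesehi]
  2 Apocope: [nezesehi] → [nezeseh]
  result: [nezeseh]
Order 2 then 1:
  2 Apocope: [nedesegi] → [nedeseg]
  1 Intervocalic Lenition: [nedeseg] → [nezeseg]
  result: [nezeseg]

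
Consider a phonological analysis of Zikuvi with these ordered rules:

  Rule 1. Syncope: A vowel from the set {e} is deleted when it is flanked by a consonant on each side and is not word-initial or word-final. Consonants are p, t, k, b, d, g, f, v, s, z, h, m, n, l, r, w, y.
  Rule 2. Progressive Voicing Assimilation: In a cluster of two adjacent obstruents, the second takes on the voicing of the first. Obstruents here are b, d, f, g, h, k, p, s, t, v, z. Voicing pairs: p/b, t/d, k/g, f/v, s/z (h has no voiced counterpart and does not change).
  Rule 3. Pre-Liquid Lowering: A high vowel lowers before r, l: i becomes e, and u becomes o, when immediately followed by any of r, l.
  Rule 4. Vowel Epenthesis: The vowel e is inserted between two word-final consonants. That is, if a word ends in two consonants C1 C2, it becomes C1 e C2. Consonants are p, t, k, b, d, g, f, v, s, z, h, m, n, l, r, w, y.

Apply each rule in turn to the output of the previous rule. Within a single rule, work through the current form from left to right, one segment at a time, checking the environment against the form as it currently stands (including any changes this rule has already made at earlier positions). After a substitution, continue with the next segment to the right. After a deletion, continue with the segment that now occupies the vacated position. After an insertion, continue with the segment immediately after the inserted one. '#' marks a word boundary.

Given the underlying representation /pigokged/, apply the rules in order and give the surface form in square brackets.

[pigokket]

Rule 1 Syncope: [pigokged] → [pigokgd]
Rule 2 Progressive Voicing Assimilation: [pigokgd] → [pigokkt]
Rule 3 Pre-Liquid Lowering: no change — [pigokkt]
Rule 4 Vowel Epenthesis: [pigokkt] → [pigokket]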